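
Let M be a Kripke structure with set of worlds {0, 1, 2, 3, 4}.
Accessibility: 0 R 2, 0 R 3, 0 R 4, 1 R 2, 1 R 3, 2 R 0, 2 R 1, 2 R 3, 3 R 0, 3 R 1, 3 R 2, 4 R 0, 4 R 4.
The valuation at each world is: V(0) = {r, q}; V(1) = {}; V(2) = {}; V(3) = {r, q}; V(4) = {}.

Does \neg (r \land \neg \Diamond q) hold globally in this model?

Let φ = \neg (r \land \neg \Diamond q). Evaluate φ at each world:
  0 (successors {2, 3, 4}): φ is true.
  1 (successors {2, 3}): φ is true.
  2 (successors {0, 1, 3}): φ is true.
  3 (successors {0, 1, 2}): φ is true.
  4 (successors {0, 4}): φ is true.
For instance, at 4:
  At 4: r \land \neg \Diamond q is false, so \neg (r \land \neg \Diamond q) is true.
    At 4: r is false, \neg \Diamond q is false, so r \land \neg \Diamond q is false.
      At 4: \Diamond q is true, so \neg \Diamond q is false.

Yes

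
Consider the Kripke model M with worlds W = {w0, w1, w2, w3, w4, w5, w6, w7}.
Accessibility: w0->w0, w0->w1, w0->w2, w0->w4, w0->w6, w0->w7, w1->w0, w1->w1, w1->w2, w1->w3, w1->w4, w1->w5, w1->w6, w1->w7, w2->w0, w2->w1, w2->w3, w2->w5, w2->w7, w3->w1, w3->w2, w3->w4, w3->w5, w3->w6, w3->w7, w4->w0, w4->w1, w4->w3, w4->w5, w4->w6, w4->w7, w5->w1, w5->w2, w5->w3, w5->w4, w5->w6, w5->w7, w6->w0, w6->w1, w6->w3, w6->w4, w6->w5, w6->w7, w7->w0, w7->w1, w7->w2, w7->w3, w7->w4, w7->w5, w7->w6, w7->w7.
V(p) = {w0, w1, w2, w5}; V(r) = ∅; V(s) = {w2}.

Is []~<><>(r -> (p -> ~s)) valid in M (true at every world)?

Recall that []ψ holds at a world iff ψ holds at every accessible world, and <>ψ holds iff ψ holds at some accessible world.
Let φ = []~<><>(r -> (p -> ~s)). Evaluate φ at each world:
  w0 (successors {w0, w1, w2, w4, w6, w7}): φ is false.
  w1 (successors {w0, w1, w2, w3, w4, w5, w6, w7}): φ is false.
  w2 (successors {w0, w1, w3, w5, w7}): φ is false.
  w3 (successors {w1, w2, w4, w5, w6, w7}): φ is false.
  w4 (successors {w0, w1, w3, w5, w6, w7}): φ is false.
  w5 (successors {w1, w2, w3, w4, w6, w7}): φ is false.
  w6 (successors {w0, w1, w3, w4, w5, w7}): φ is false.
  w7 (successors {w0, w1, w2, w3, w4, w5, w6, w7}): φ is false.
Detail at w0 (counterexample):
  At w0: []~<><>(r -> (p -> ~s)) requires ~<><>(r -> (p -> ~s)) at every successor {w0, w1, w2, w4, w6, w7}.
    ~<><>(r -> (p -> ~s)) fails at w0, so []~<><>(r -> (p -> ~s)) is false at w0.
      At w0: <><>(r -> (p -> ~s)) is true, so ~<><>(r -> (p -> ~s)) is false.

No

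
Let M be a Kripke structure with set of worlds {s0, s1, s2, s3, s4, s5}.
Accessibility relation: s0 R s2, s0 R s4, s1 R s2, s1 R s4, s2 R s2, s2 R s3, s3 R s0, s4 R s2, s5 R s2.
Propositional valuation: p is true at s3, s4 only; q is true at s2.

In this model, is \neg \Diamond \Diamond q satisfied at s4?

Recall that \Diamond ψ holds at a world iff ψ holds at some accessible world.
At s4: \Diamond \Diamond q is true, so \neg \Diamond \Diamond q is false.
  At s4: \Diamond \Diamond q requires \Diamond q at some successor in {s2}.
    \Diamond q holds at s2, so \Diamond \Diamond q is true at s4.
      At s2: \Diamond q requires q at some successor in {s2, s3}.
        q holds at s2, so \Diamond q is true at s2.

No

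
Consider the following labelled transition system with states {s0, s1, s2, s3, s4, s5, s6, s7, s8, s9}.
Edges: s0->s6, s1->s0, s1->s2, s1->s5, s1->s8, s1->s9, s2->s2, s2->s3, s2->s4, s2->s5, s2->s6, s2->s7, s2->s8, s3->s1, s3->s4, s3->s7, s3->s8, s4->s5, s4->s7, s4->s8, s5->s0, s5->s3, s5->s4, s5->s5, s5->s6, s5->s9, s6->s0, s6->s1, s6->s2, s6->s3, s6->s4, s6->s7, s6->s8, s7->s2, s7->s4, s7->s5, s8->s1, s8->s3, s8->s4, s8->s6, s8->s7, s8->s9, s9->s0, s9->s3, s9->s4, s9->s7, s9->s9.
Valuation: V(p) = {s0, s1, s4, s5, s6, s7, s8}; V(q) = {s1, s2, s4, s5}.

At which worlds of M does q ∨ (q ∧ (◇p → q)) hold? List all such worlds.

s1, s2, s4, s5

Let φ = q ∨ (q ∧ (◇p → q)). Evaluate φ at each world:
  s0 (successors {s6}): φ is false.
  s1 (successors {s0, s2, s5, s8, s9}): φ is true.
  s2 (successors {s2, s3, s4, s5, s6, s7, s8}): φ is true.
  s3 (successors {s1, s4, s7, s8}): φ is false.
  s4 (successors {s5, s7, s8}): φ is true.
  s5 (successors {s0, s3, s4, s5, s6, s9}): φ is true.
  s6 (successors {s0, s1, s2, s3, s4, s7, s8}): φ is false.
  s7 (successors {s2, s4, s5}): φ is false.
  s8 (successors {s1, s3, s4, s6, s7, s9}): φ is false.
  s9 (successors {s0, s3, s4, s7, s9}): φ is false.
For instance, at s0:
  At s0: q is false, q ∧ (◇p → q) is false, so q ∨ (q ∧ (◇p → q)) is false.
    At s0: q is false, ◇p → q is false, so q ∧ (◇p → q) is false.
      At s0: ◇p is true, q is false, so ◇p → q is false.
Satisfying worlds: {s1, s2, s4, s5}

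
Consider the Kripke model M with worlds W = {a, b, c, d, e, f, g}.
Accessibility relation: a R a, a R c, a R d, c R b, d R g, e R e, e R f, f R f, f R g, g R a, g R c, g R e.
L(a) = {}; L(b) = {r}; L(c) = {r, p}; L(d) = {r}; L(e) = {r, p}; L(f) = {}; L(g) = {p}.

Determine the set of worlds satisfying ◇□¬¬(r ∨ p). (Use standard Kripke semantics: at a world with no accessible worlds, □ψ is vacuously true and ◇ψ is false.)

Let φ = ◇□¬¬(r ∨ p). Evaluate φ at each world:
  a (successors {a, c, d}): φ is true.
  b (successors ∅): φ is false.
  c (successors {b}): φ is true.
  d (successors {g}): φ is false.
  e (successors {e, f}): φ is false.
  f (successors {f, g}): φ is false.
  g (successors {a, c, e}): φ is true.
For instance, at f:
  At f: ◇□¬¬(r ∨ p) requires □¬¬(r ∨ p) at some successor in {f, g}.
    At f: □¬¬(r ∨ p) is false.
    At g: □¬¬(r ∨ p) is false.
  So ◇□¬¬(r ∨ p) is false at f.
Satisfying worlds: {a, c, g}

a, c, g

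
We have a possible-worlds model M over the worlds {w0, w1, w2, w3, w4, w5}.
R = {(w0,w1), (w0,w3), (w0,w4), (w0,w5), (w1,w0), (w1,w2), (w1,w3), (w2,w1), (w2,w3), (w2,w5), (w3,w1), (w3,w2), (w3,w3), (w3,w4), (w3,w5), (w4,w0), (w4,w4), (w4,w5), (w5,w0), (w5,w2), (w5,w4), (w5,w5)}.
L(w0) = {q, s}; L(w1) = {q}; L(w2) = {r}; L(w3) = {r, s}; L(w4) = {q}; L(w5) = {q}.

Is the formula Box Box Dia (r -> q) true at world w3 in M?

Yes

At w3: Box Box Dia (r -> q) requires Box Dia (r -> q) at every successor {w1, w2, w3, w4, w5}.
  At w1: Box Dia (r -> q) is true.
  At w2: Box Dia (r -> q) is true.
  At w3: Box Dia (r -> q) is true.
  At w4: Box Dia (r -> q) is true.
  At w5: Box Dia (r -> q) is true.
So Box Box Dia (r -> q) is true at w3.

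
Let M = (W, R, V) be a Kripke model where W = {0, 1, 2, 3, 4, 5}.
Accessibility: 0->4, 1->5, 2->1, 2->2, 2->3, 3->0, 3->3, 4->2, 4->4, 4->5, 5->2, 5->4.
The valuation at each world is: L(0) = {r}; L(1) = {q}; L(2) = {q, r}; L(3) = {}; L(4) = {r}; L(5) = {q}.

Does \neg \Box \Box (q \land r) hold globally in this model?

Yes

Let φ = \neg \Box \Box (q \land r). Evaluate φ at each world:
  0 (successors {4}): φ is true.
  1 (successors {5}): φ is true.
  2 (successors {1, 2, 3}): φ is true.
  3 (successors {0, 3}): φ is true.
  4 (successors {2, 4, 5}): φ is true.
  5 (successors {2, 4}): φ is true.
For instance, at 0:
  At 0: \Box \Box (q \land r) is false, so \neg \Box \Box (q \land r) is true.
    At 0: \Box \Box (q \land r) requires \Box (q \land r) at every successor {4}.
      \Box (q \land r) fails at 4, so \Box \Box (q \land r) is false at 0.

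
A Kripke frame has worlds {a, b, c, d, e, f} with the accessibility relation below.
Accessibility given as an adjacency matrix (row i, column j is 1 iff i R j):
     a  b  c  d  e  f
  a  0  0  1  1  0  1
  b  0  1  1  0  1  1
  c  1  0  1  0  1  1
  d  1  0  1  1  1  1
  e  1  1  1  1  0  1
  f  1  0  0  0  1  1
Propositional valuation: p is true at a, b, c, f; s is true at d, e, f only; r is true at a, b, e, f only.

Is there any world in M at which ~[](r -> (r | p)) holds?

Let φ = ~[](r -> (r | p)). Evaluate φ at each world:
  a (successors {c, d, f}): φ is false.
  b (successors {b, c, e, f}): φ is false.
  c (successors {a, c, e, f}): φ is false.
  d (successors {a, c, d, e, f}): φ is false.
  e (successors {a, b, c, d, f}): φ is false.
  f (successors {a, e, f}): φ is false.
For instance, at a:
  At a: [](r -> (r | p)) is true, so ~[](r -> (r | p)) is false.
    At a: [](r -> (r | p)) requires r -> (r | p) at every successor {c, d, f}.
      At c: r -> (r | p) is true.
      At d: r -> (r | p) is true.
      At f: r -> (r | p) is true.
    So [](r -> (r | p)) is true at a.

No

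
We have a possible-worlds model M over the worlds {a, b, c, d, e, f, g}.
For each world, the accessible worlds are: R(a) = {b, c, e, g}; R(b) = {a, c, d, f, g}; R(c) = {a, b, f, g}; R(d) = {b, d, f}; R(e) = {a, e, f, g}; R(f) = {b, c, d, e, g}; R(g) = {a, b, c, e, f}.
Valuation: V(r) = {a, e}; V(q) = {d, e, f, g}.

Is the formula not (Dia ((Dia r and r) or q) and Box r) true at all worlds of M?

Yes

Let φ = not (Dia ((Dia r and r) or q) and Box r). Evaluate φ at each world:
  a (successors {b, c, e, g}): φ is true.
  b (successors {a, c, d, f, g}): φ is true.
  c (successors {a, b, f, g}): φ is true.
  d (successors {b, d, f}): φ is true.
  e (successors {a, e, f, g}): φ is true.
  f (successors {b, c, d, e, g}): φ is true.
  g (successors {a, b, c, e, f}): φ is true.
For instance, at b:
  At b: Dia ((Dia r and r) or q) and Box r is false, so not (Dia ((Dia r and r) or q) and Box r) is true.
    At b: Dia ((Dia r and r) or q) is true, Box r is false, so Dia ((Dia r and r) or q) and Box r is false.
      At b: Dia ((Dia r and r) or q) requires (Dia r and r) or q at some successor in {a, c, d, f, g}.
        (Dia r and r) or q holds at a, so Dia ((Dia r and r) or q) is true at b.
      At b: Box r requires r at every successor {a, c, d, f, g}.
        r fails at c, so Box r is false at b.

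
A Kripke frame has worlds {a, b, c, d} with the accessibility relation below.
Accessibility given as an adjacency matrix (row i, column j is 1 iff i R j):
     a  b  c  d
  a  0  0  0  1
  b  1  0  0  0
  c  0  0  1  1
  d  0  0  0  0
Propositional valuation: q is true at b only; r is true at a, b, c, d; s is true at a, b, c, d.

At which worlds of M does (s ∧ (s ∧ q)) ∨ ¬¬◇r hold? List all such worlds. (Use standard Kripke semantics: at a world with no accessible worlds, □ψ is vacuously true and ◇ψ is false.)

a, b, c

Recall that ◇ψ holds at a world iff ψ holds at some accessible world.
Let φ = (s ∧ (s ∧ q)) ∨ ¬¬◇r. Evaluate φ at each world:
  a (successors {d}): φ is true.
  b (successors {a}): φ is true.
  c (successors {c, d}): φ is true.
  d (successors ∅): φ is false.
For instance, at b:
  At b: s ∧ (s ∧ q) is true, ¬¬◇r is true, so (s ∧ (s ∧ q)) ∨ ¬¬◇r is true.
    At b: ¬◇r is false, so ¬¬◇r is true.
      At b: ◇r is true, so ¬◇r is false.
Satisfying worlds: {a, b, c}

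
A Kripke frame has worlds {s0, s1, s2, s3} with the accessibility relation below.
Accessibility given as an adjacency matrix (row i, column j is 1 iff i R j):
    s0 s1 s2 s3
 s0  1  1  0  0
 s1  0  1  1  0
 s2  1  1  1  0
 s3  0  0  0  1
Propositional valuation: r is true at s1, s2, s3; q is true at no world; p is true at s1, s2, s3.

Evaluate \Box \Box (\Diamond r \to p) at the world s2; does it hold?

Recall that \Box ψ holds at a world iff ψ holds at every accessible world, and \Diamond ψ holds iff ψ holds at some accessible world.
At s2: \Box \Box (\Diamond r \to p) requires \Box (\Diamond r \to p) at every successor {s0, s1, s2}.
  \Box (\Diamond r \to p) fails at s0, so \Box \Box (\Diamond r \to p) is false at s2.
    At s0: \Box (\Diamond r \to p) requires \Diamond r \to p at every successor {s0, s1}.
      \Diamond r \to p fails at s0, so \Box (\Diamond r \to p) is false at s0.

No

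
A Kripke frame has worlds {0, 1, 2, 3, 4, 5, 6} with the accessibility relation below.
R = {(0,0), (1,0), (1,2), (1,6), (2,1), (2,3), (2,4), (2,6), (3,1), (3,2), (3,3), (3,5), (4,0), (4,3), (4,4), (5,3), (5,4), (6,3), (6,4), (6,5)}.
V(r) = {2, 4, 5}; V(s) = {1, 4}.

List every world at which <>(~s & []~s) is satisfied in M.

0, 1, 4

Let φ = <>(~s & []~s). Evaluate φ at each world:
  0 (successors {0}): φ is true.
  1 (successors {0, 2, 6}): φ is true.
  2 (successors {1, 3, 4, 6}): φ is false.
  3 (successors {1, 2, 3, 5}): φ is false.
  4 (successors {0, 3, 4}): φ is true.
  5 (successors {3, 4}): φ is false.
  6 (successors {3, 4, 5}): φ is false.
For instance, at 2:
  At 2: <>(~s & []~s) requires ~s & []~s at some successor in {1, 3, 4, 6}.
    At 1: ~s & []~s is false.
    At 3: ~s & []~s is false.
    At 4: ~s & []~s is false.
    At 6: ~s & []~s is false.
  So <>(~s & []~s) is false at 2.
Satisfying worlds: {0, 1, 4}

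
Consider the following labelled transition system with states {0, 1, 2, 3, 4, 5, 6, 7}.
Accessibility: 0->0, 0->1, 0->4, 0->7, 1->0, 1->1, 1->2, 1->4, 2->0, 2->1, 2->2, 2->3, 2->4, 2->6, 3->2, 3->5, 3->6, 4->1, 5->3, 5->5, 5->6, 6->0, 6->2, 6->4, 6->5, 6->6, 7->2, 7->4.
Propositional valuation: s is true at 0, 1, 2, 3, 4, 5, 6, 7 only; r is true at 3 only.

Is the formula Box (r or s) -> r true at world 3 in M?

At 3: Box (r or s) is true, r is true, so Box (r or s) -> r is true.
  At 3: Box (r or s) requires r or s at every successor {2, 5, 6}.
    At 2: r or s is true.
    At 5: r or s is true.
    At 6: r or s is true.
  So Box (r or s) is true at 3.

Yes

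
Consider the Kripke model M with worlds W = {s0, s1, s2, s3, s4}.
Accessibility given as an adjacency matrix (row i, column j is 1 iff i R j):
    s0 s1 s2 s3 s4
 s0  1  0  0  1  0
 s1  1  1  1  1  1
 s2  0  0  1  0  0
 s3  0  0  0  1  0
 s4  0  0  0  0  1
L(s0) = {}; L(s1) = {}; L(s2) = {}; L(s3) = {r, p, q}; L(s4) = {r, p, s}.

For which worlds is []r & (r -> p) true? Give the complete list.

Let φ = []r & (r -> p). Evaluate φ at each world:
  s0 (successors {s0, s3}): φ is false.
  s1 (successors {s0, s1, s2, s3, s4}): φ is false.
  s2 (successors {s2}): φ is false.
  s3 (successors {s3}): φ is true.
  s4 (successors {s4}): φ is true.
For instance, at s0:
  At s0: []r is false, r -> p is true, so []r & (r -> p) is false.
    At s0: []r requires r at every successor {s0, s3}.
      r fails at s0, so []r is false at s0.
Satisfying worlds: {s3, s4}

s3, s4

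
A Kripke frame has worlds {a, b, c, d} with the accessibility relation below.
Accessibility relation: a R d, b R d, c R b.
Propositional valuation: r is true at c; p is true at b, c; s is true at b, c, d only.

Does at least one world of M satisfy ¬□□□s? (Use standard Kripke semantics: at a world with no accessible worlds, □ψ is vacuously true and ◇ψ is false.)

Let φ = ¬□□□s. Evaluate φ at each world:
  a (successors {d}): φ is false.
  b (successors {d}): φ is false.
  c (successors {b}): φ is false.
  d (successors ∅): φ is false.
For instance, at a:
  At a: □□□s is true, so ¬□□□s is false.
    At a: □□□s requires □□s at every successor {d}.
      At d: □□s is true.
    So □□□s is true at a.

No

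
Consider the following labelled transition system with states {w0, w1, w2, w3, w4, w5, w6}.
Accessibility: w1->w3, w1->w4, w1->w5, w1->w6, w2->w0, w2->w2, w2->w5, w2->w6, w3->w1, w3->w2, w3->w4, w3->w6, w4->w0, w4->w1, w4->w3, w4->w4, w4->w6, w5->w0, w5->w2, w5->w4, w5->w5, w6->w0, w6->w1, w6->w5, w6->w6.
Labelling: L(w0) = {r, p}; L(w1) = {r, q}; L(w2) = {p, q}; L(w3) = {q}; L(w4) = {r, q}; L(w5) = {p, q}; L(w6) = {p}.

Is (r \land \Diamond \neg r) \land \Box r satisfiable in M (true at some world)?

Recall that \Box ψ holds at a world iff ψ holds at every accessible world, and \Diamond ψ holds iff ψ holds at some accessible world.
Let φ = (r \land \Diamond \neg r) \land \Box r. Evaluate φ at each world:
  w0 (successors ∅): φ is false.
  w1 (successors {w3, w4, w5, w6}): φ is false.
  w2 (successors {w0, w2, w5, w6}): φ is false.
  w3 (successors {w1, w2, w4, w6}): φ is false.
  w4 (successors {w0, w1, w3, w4, w6}): φ is false.
  w5 (successors {w0, w2, w4, w5}): φ is false.
  w6 (successors {w0, w1, w5, w6}): φ is false.
For instance, at w5:
  At w5: r \land \Diamond \neg r is false, \Box r is false, so (r \land \Diamond \neg r) \land \Box r is false.
    At w5: r is false, \Diamond \neg r is true, so r \land \Diamond \neg r is false.
      At w5: \Diamond \neg r requires \neg r at some successor in {w0, w2, w4, w5}.
        \neg r holds at w2, so \Diamond \neg r is true at w5.
    At w5: \Box r requires r at every successor {w0, w2, w4, w5}.
      r fails at w2, so \Box r is false at w5.

No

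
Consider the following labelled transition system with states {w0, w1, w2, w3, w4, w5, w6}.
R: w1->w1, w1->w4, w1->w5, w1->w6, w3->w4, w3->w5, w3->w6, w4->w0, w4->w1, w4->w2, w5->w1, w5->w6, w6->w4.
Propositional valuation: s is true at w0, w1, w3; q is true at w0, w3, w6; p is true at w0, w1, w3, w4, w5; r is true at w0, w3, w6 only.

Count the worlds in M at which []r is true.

2

Recall that []ψ holds at a world iff ψ holds at every accessible world, and <>ψ holds iff ψ holds at some accessible world.
Let φ = []r. Evaluate φ at each world:
  w0 (successors ∅): φ is true.
  w1 (successors {w1, w4, w5, w6}): φ is false.
  w2 (successors ∅): φ is true.
  w3 (successors {w4, w5, w6}): φ is false.
  w4 (successors {w0, w1, w2}): φ is false.
  w5 (successors {w1, w6}): φ is false.
  w6 (successors {w4}): φ is false.
For instance, at w5:
  At w5: []r requires r at every successor {w1, w6}.
    r fails at w1, so []r is false at w5.
Satisfying worlds: {w0, w2}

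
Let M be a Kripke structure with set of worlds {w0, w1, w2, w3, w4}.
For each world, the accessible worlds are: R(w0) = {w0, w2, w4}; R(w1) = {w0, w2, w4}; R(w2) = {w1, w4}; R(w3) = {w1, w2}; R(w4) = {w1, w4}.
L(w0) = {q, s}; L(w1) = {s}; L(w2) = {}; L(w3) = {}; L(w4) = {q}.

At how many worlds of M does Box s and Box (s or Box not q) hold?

0

Let φ = Box s and Box (s or Box not q). Evaluate φ at each world:
  w0 (successors {w0, w2, w4}): φ is false.
  w1 (successors {w0, w2, w4}): φ is false.
  w2 (successors {w1, w4}): φ is false.
  w3 (successors {w1, w2}): φ is false.
  w4 (successors {w1, w4}): φ is false.
For instance, at w0:
  At w0: Box s is false, Box (s or Box not q) is false, so Box s and Box (s or Box not q) is false.
    At w0: Box s requires s at every successor {w0, w2, w4}.
      s fails at w2, so Box s is false at w0.
    At w0: Box (s or Box not q) requires s or Box not q at every successor {w0, w2, w4}.
      s or Box not q fails at w2, so Box (s or Box not q) is false at w0.
Satisfying worlds: none.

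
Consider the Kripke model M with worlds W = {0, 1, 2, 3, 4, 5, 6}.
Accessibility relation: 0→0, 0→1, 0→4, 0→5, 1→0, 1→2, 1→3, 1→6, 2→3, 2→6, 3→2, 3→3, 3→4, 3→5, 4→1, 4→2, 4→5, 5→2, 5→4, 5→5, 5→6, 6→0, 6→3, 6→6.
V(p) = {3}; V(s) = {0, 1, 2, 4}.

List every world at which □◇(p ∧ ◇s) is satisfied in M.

Recall that □ψ holds at a world iff ψ holds at every accessible world, and ◇ψ holds iff ψ holds at some accessible world.
Let φ = □◇(p ∧ ◇s). Evaluate φ at each world:
  0 (successors {0, 1, 4, 5}): φ is false.
  1 (successors {0, 2, 3, 6}): φ is false.
  2 (successors {3, 6}): φ is true.
  3 (successors {2, 3, 4, 5}): φ is false.
  4 (successors {1, 2, 5}): φ is false.
  5 (successors {2, 4, 5, 6}): φ is false.
  6 (successors {0, 3, 6}): φ is false.
For instance, at 0:
  At 0: □◇(p ∧ ◇s) requires ◇(p ∧ ◇s) at every successor {0, 1, 4, 5}.
    ◇(p ∧ ◇s) fails at 0, so □◇(p ∧ ◇s) is false at 0.
      At 0: ◇(p ∧ ◇s) requires p ∧ ◇s at some successor in {0, 1, 4, 5}.
        At 0: p ∧ ◇s is false.
        At 1: p ∧ ◇s is false.
        At 4: p ∧ ◇s is false.
        At 5: p ∧ ◇s is false.
      So ◇(p ∧ ◇s) is false at 0.
Satisfying worlds: {2}

2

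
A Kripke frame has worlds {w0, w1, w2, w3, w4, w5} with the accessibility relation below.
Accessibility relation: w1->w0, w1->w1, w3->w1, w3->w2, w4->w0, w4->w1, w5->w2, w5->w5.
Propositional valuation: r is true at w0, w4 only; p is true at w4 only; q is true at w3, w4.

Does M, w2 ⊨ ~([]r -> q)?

At w2: []r -> q is false, so ~([]r -> q) is true.
  At w2: []r is true, q is false, so []r -> q is false.
    At w2: no accessible worlds, so []r holds vacuously.

Yes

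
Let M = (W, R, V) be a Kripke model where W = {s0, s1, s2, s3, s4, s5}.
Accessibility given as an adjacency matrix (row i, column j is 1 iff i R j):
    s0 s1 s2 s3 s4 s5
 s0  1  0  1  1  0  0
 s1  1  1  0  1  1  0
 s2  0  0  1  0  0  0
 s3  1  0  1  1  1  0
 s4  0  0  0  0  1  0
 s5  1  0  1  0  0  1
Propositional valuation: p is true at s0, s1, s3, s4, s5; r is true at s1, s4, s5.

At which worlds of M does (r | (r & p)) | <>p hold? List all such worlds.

Let φ = (r | (r & p)) | <>p. Evaluate φ at each world:
  s0 (successors {s0, s2, s3}): φ is true.
  s1 (successors {s0, s1, s3, s4}): φ is true.
  s2 (successors {s2}): φ is false.
  s3 (successors {s0, s2, s3, s4}): φ is true.
  s4 (successors {s4}): φ is true.
  s5 (successors {s0, s2, s5}): φ is true.
For instance, at s3:
  At s3: r | (r & p) is false, <>p is true, so (r | (r & p)) | <>p is true.
    At s3: <>p requires p at some successor in {s0, s2, s3, s4}.
      p holds at s0, so <>p is true at s3.
Satisfying worlds: {s0, s1, s3, s4, s5}

s0, s1, s3, s4, s5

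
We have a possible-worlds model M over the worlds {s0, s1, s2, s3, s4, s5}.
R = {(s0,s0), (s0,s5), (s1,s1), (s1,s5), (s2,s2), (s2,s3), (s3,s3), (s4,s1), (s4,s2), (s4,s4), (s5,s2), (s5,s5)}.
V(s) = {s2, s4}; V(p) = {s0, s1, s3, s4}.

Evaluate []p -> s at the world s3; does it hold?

Recall that []ψ holds at a world iff ψ holds at every accessible world, and <>ψ holds iff ψ holds at some accessible world.
At s3: []p is true, s is false, so []p -> s is false.
  At s3: []p requires p at every successor {s3}.
    At s3: p is true.
  So []p is true at s3.

No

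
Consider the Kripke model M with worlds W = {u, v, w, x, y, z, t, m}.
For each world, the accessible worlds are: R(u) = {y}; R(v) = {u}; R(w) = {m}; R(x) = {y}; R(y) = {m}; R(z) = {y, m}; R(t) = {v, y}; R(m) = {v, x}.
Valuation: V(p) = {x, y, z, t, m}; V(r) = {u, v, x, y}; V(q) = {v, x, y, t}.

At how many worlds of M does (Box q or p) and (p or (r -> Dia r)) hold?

6

Let φ = (Box q or p) and (p or (r -> Dia r)). Evaluate φ at each world:
  u (successors {y}): φ is true.
  v (successors {u}): φ is false.
  w (successors {m}): φ is false.
  x (successors {y}): φ is true.
  y (successors {m}): φ is true.
  z (successors {y, m}): φ is true.
  t (successors {v, y}): φ is true.
  m (successors {v, x}): φ is true.
For instance, at y:
  At y: Box q or p is true, p or (r -> Dia r) is true, so (Box q or p) and (p or (r -> Dia r)) is true.
    At y: Box q is false, p is true, so Box q or p is true.
      At y: Box q requires q at every successor {m}.
        q fails at m, so Box q is false at y.
    At y: p is true, r -> Dia r is false, so p or (r -> Dia r) is true.
      At y: r is true, Dia r is false, so r -> Dia r is false.
Satisfying worlds: {u, x, y, z, t, m}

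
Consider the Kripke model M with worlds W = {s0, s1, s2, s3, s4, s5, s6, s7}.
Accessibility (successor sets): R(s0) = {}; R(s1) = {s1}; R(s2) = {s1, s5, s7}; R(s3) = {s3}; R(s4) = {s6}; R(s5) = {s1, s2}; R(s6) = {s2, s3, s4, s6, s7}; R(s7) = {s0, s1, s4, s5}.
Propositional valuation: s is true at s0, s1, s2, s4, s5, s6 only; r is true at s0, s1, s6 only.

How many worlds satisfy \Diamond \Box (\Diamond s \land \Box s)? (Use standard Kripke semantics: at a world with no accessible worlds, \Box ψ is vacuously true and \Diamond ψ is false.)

Let φ = \Diamond \Box (\Diamond s \land \Box s). Evaluate φ at each world:
  s0 (successors ∅): φ is false.
  s1 (successors {s1}): φ is true.
  s2 (successors {s1, s5, s7}): φ is true.
  s3 (successors {s3}): φ is false.
  s4 (successors {s6}): φ is false.
  s5 (successors {s1, s2}): φ is true.
  s6 (successors {s2, s3, s4, s6, s7}): φ is true.
  s7 (successors {s0, s1, s4, s5}): φ is true.
For instance, at s4:
  At s4: \Diamond \Box (\Diamond s \land \Box s) requires \Box (\Diamond s \land \Box s) at some successor in {s6}.
    At s6: \Box (\Diamond s \land \Box s) is false.
  So \Diamond \Box (\Diamond s \land \Box s) is false at s4.
Satisfying worlds: {s1, s2, s5, s6, s7}

5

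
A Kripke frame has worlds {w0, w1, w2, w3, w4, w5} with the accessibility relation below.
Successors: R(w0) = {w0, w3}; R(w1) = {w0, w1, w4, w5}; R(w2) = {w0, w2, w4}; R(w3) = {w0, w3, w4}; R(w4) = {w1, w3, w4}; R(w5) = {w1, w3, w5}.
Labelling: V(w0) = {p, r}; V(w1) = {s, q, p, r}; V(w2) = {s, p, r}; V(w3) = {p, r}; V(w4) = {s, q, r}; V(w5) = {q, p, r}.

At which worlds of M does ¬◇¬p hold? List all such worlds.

Let φ = ¬◇¬p. Evaluate φ at each world:
  w0 (successors {w0, w3}): φ is true.
  w1 (successors {w0, w1, w4, w5}): φ is false.
  w2 (successors {w0, w2, w4}): φ is false.
  w3 (successors {w0, w3, w4}): φ is false.
  w4 (successors {w1, w3, w4}): φ is false.
  w5 (successors {w1, w3, w5}): φ is true.
For instance, at w2:
  At w2: ◇¬p is true, so ¬◇¬p is false.
    At w2: ◇¬p requires ¬p at some successor in {w0, w2, w4}.
      ¬p holds at w4, so ◇¬p is true at w2.
Satisfying worlds: {w0, w5}

w0, w5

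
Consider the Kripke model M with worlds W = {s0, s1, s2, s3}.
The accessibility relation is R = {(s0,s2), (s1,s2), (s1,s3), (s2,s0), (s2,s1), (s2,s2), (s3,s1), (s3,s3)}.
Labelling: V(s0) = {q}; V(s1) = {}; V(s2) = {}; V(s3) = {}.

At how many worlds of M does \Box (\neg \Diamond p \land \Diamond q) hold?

1

Let φ = \Box (\neg \Diamond p \land \Diamond q). Evaluate φ at each world:
  s0 (successors {s2}): φ is true.
  s1 (successors {s2, s3}): φ is false.
  s2 (successors {s0, s1, s2}): φ is false.
  s3 (successors {s1, s3}): φ is false.
For instance, at s0:
  At s0: \Box (\neg \Diamond p \land \Diamond q) requires \neg \Diamond p \land \Diamond q at every successor {s2}.
      At s2: \neg \Diamond p is true, \Diamond q is true, so \neg \Diamond p \land \Diamond q is true.
  So \Box (\neg \Diamond p \land \Diamond q) is true at s0.
Satisfying worlds: {s0}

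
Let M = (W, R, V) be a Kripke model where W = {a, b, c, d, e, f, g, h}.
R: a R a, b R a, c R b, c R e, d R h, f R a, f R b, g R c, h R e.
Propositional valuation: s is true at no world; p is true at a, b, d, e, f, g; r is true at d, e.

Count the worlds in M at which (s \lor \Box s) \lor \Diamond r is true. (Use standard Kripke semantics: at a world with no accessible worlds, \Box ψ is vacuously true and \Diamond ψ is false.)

3

Recall that \Box ψ holds at a world iff ψ holds at every accessible world, and \Diamond ψ holds iff ψ holds at some accessible world.
Let φ = (s \lor \Box s) \lor \Diamond r. Evaluate φ at each world:
  a (successors {a}): φ is false.
  b (successors {a}): φ is false.
  c (successors {b, e}): φ is true.
  d (successors {h}): φ is false.
  e (successors ∅): φ is true.
  f (successors {a, b}): φ is false.
  g (successors {c}): φ is false.
  h (successors {e}): φ is true.
For instance, at g:
  At g: s \lor \Box s is false, \Diamond r is false, so (s \lor \Box s) \lor \Diamond r is false.
    At g: s is false, \Box s is false, so s \lor \Box s is false.
      At g: \Box s requires s at every successor {c}.
        s fails at c, so \Box s is false at g.
    At g: \Diamond r requires r at some successor in {c}.
      At c: r is false.
    So \Diamond r is false at g.
Satisfying worlds: {c, e, h}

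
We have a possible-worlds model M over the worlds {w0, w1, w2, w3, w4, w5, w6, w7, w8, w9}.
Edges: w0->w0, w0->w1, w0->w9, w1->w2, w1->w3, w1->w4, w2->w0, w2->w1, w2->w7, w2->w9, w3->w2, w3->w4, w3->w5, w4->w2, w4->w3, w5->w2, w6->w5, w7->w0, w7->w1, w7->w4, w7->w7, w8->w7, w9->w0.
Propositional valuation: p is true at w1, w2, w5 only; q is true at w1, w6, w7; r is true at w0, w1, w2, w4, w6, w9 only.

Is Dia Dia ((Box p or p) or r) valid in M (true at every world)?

Yes

Recall that Box ψ holds at a world iff ψ holds at every accessible world, and Dia ψ holds iff ψ holds at some accessible world.
Let φ = Dia Dia ((Box p or p) or r). Evaluate φ at each world:
  w0 (successors {w0, w1, w9}): φ is true.
  w1 (successors {w2, w3, w4}): φ is true.
  w2 (successors {w0, w1, w7, w9}): φ is true.
  w3 (successors {w2, w4, w5}): φ is true.
  w4 (successors {w2, w3}): φ is true.
  w5 (successors {w2}): φ is true.
  w6 (successors {w5}): φ is true.
  w7 (successors {w0, w1, w4, w7}): φ is true.
  w8 (successors {w7}): φ is true.
  w9 (successors {w0}): φ is true.
For instance, at w6:
  At w6: Dia Dia ((Box p or p) or r) requires Dia ((Box p or p) or r) at some successor in {w5}.
    Dia ((Box p or p) or r) holds at w5, so Dia Dia ((Box p or p) or r) is true at w6.
      At w5: Dia ((Box p or p) or r) requires (Box p or p) or r at some successor in {w2}.
        (Box p or p) or r holds at w2, so Dia ((Box p or p) or r) is true at w5.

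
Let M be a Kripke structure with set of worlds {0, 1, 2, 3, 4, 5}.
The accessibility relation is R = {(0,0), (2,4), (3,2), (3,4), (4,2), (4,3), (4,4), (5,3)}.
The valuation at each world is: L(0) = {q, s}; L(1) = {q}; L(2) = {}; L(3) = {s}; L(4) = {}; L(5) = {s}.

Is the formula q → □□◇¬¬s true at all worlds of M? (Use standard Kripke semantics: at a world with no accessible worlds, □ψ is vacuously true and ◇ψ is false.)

Let φ = q → □□◇¬¬s. Evaluate φ at each world:
  0 (successors {0}): φ is true.
  1 (successors ∅): φ is true.
  2 (successors {4}): φ is true.
  3 (successors {2, 4}): φ is true.
  4 (successors {2, 3, 4}): φ is true.
  5 (successors {3}): φ is true.
For instance, at 3:
  At 3: q is false, □□◇¬¬s is false, so q → □□◇¬¬s is true.
    At 3: □□◇¬¬s requires □◇¬¬s at every successor {2, 4}.
      □◇¬¬s fails at 4, so □□◇¬¬s is false at 3.

Yes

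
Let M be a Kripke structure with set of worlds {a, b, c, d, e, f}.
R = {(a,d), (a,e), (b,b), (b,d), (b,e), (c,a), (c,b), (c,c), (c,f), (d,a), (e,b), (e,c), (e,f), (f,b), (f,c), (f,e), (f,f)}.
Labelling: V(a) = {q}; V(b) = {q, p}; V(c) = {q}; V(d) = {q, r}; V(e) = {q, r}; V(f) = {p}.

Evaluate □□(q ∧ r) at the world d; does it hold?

Yes

At d: □□(q ∧ r) requires □(q ∧ r) at every successor {a}.
    At a: □(q ∧ r) requires q ∧ r at every successor {d, e}.
      At d: q ∧ r is true.
      At e: q ∧ r is true.
    So □(q ∧ r) is true at a.
So □□(q ∧ r) is true at d.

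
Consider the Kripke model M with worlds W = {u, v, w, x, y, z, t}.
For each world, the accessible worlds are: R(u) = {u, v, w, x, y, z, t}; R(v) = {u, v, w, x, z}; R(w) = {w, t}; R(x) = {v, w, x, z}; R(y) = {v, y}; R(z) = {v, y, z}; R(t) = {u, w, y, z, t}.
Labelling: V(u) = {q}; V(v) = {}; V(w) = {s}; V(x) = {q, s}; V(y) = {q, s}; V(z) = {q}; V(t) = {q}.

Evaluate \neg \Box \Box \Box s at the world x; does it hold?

Recall that \Box ψ holds at a world iff ψ holds at every accessible world, and \Diamond ψ holds iff ψ holds at some accessible world.
At x: \Box \Box \Box s is false, so \neg \Box \Box \Box s is true.
  At x: \Box \Box \Box s requires \Box \Box s at every successor {v, w, x, z}.
    \Box \Box s fails at v, so \Box \Box \Box s is false at x.
      At v: \Box \Box s requires \Box s at every successor {u, v, w, x, z}.
        \Box s fails at u, so \Box \Box s is false at v.

Yes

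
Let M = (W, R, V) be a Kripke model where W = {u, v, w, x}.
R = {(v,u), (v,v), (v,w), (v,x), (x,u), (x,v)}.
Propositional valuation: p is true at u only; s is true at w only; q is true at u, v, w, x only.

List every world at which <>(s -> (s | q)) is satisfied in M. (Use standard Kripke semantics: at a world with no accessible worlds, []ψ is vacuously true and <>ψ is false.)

Recall that <>ψ holds at a world iff ψ holds at some accessible world.
Let φ = <>(s -> (s | q)). Evaluate φ at each world:
  u (successors ∅): φ is false.
  v (successors {u, v, w, x}): φ is true.
  w (successors ∅): φ is false.
  x (successors {u, v}): φ is true.
For instance, at x:
  At x: <>(s -> (s | q)) requires s -> (s | q) at some successor in {u, v}.
    s -> (s | q) holds at u, so <>(s -> (s | q)) is true at x.
Satisfying worlds: {v, x}

v, x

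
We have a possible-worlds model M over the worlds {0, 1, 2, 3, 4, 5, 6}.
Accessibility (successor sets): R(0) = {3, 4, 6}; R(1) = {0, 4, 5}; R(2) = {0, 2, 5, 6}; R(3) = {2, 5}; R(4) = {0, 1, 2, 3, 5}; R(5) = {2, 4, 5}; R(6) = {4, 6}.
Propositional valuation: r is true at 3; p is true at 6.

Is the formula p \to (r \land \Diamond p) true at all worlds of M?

No

Let φ = p \to (r \land \Diamond p). Evaluate φ at each world:
  0 (successors {3, 4, 6}): φ is true.
  1 (successors {0, 4, 5}): φ is true.
  2 (successors {0, 2, 5, 6}): φ is true.
  3 (successors {2, 5}): φ is true.
  4 (successors {0, 1, 2, 3, 5}): φ is true.
  5 (successors {2, 4, 5}): φ is true.
  6 (successors {4, 6}): φ is false.
Detail at 6 (counterexample):
  At 6: p is true, r \land \Diamond p is false, so p \to (r \land \Diamond p) is false.
    At 6: r is false, \Diamond p is true, so r \land \Diamond p is false.
      At 6: \Diamond p requires p at some successor in {4, 6}.
        p holds at 6, so \Diamond p is true at 6.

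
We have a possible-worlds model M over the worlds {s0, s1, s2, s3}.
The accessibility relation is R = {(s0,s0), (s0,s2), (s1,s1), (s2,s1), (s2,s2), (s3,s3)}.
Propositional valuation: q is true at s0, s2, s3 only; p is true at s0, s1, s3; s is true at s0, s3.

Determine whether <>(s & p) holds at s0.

Yes

Recall that <>ψ holds at a world iff ψ holds at some accessible world.
At s0: <>(s & p) requires s & p at some successor in {s0, s2}.
  s & p holds at s0, so <>(s & p) is true at s0.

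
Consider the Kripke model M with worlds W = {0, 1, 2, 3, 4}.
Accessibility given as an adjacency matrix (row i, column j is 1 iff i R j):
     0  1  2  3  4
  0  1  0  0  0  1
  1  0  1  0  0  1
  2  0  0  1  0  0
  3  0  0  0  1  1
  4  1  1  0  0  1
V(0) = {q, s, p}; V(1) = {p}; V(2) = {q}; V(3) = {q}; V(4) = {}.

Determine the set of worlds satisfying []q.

Let φ = []q. Evaluate φ at each world:
  0 (successors {0, 4}): φ is false.
  1 (successors {1, 4}): φ is false.
  2 (successors {2}): φ is true.
  3 (successors {3, 4}): φ is false.
  4 (successors {0, 1, 4}): φ is false.
For instance, at 3:
  At 3: []q requires q at every successor {3, 4}.
    q fails at 4, so []q is false at 3.
Satisfying worlds: {2}

2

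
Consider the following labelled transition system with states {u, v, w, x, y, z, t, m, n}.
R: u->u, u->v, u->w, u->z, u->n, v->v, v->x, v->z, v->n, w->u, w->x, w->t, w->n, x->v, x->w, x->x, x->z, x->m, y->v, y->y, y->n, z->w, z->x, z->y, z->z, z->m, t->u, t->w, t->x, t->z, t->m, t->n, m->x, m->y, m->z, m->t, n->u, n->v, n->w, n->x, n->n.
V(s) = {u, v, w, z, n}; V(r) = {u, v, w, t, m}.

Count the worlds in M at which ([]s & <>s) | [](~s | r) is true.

Let φ = ([]s & <>s) | [](~s | r). Evaluate φ at each world:
  u (successors {u, v, w, z, n}): φ is true.
  v (successors {v, x, z, n}): φ is false.
  w (successors {u, x, t, n}): φ is false.
  x (successors {v, w, x, z, m}): φ is false.
  y (successors {v, y, n}): φ is false.
  z (successors {w, x, y, z, m}): φ is false.
  t (successors {u, w, x, z, m, n}): φ is false.
  m (successors {x, y, z, t}): φ is false.
  n (successors {u, v, w, x, n}): φ is false.
For instance, at x:
  At x: []s & <>s is false, [](~s | r) is false, so ([]s & <>s) | [](~s | r) is false.
    At x: []s is false, <>s is true, so []s & <>s is false.
      At x: []s requires s at every successor {v, w, x, z, m}.
        s fails at x, so []s is false at x.
      At x: <>s requires s at some successor in {v, w, x, z, m}.
        s holds at v, so <>s is true at x.
    At x: [](~s | r) requires ~s | r at every successor {v, w, x, z, m}.
      ~s | r fails at z, so [](~s | r) is false at x.
Satisfying worlds: {u}

1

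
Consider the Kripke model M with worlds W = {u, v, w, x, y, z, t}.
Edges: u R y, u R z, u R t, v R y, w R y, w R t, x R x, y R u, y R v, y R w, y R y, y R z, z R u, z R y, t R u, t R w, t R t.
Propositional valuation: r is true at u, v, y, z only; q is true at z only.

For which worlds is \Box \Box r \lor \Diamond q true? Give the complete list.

u, y

Recall that \Box ψ holds at a world iff ψ holds at every accessible world, and \Diamond ψ holds iff ψ holds at some accessible world.
Let φ = \Box \Box r \lor \Diamond q. Evaluate φ at each world:
  u (successors {y, z, t}): φ is true.
  v (successors {y}): φ is false.
  w (successors {y, t}): φ is false.
  x (successors {x}): φ is false.
  y (successors {u, v, w, y, z}): φ is true.
  z (successors {u, y}): φ is false.
  t (successors {u, w, t}): φ is false.
For instance, at w:
  At w: \Box \Box r is false, \Diamond q is false, so \Box \Box r \lor \Diamond q is false.
    At w: \Box \Box r requires \Box r at every successor {y, t}.
      \Box r fails at y, so \Box \Box r is false at w.
    At w: \Diamond q requires q at some successor in {y, t}.
      At y: q is false.
      At t: q is false.
    So \Diamond q is false at w.
Satisfying worlds: {u, y}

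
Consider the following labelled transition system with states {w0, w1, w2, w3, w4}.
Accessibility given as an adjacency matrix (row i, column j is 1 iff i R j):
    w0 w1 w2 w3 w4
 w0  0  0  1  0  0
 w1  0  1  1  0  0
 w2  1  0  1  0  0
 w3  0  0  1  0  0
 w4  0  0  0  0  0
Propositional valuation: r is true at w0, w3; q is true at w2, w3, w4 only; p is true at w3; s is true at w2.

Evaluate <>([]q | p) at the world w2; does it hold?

Yes

At w2: <>([]q | p) requires []q | p at some successor in {w0, w2}.
  []q | p holds at w0, so <>([]q | p) is true at w2.
    At w0: []q is true, p is false, so []q | p is true.
      At w0: []q requires q at every successor {w2}.
        At w2: q is true.
      So []q is true at w0.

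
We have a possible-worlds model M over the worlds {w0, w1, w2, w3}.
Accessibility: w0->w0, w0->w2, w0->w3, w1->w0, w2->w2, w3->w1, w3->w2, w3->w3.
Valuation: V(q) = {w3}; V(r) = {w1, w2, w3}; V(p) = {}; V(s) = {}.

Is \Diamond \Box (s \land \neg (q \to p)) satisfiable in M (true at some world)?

Recall that \Box ψ holds at a world iff ψ holds at every accessible world, and \Diamond ψ holds iff ψ holds at some accessible world.
Let φ = \Diamond \Box (s \land \neg (q \to p)). Evaluate φ at each world:
  w0 (successors {w0, w2, w3}): φ is false.
  w1 (successors {w0}): φ is false.
  w2 (successors {w2}): φ is false.
  w3 (successors {w1, w2, w3}): φ is false.
For instance, at w1:
  At w1: \Diamond \Box (s \land \neg (q \to p)) requires \Box (s \land \neg (q \to p)) at some successor in {w0}.
    At w0: \Box (s \land \neg (q \to p)) is false.
  So \Diamond \Box (s \land \neg (q \to p)) is false at w1.

No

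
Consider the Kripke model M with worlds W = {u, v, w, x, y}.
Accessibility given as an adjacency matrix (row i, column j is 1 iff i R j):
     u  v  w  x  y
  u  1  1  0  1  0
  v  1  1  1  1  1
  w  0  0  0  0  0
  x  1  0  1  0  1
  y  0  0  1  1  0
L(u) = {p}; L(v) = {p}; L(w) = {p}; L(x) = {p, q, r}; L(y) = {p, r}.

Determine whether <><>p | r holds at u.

Yes

At u: <><>p is true, r is false, so <><>p | r is true.
  At u: <><>p requires <>p at some successor in {u, v, x}.
    <>p holds at u, so <><>p is true at u.
      At u: <>p requires p at some successor in {u, v, x}.
        p holds at u, so <>p is true at u.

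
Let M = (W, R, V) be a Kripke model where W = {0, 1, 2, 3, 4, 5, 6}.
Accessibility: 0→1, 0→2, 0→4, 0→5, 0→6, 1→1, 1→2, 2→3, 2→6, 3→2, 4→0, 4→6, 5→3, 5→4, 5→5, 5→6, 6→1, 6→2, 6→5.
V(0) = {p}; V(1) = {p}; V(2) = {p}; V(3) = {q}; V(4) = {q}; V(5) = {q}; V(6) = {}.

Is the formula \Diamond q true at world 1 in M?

No

At 1: \Diamond q requires q at some successor in {1, 2}.
  At 1: q is false.
  At 2: q is false.
So \Diamond q is false at 1.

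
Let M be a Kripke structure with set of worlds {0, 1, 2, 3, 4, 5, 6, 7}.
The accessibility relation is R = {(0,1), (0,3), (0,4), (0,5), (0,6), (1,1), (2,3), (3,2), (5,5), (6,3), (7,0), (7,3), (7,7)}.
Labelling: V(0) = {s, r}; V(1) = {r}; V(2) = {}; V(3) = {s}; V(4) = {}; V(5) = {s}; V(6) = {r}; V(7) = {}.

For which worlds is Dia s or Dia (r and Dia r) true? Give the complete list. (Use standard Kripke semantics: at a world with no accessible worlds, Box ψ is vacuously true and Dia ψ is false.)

Let φ = Dia s or Dia (r and Dia r). Evaluate φ at each world:
  0 (successors {1, 3, 4, 5, 6}): φ is true.
  1 (successors {1}): φ is true.
  2 (successors {3}): φ is true.
  3 (successors {2}): φ is false.
  4 (successors ∅): φ is false.
  5 (successors {5}): φ is true.
  6 (successors {3}): φ is true.
  7 (successors {0, 3, 7}): φ is true.
For instance, at 7:
  At 7: Dia s is true, Dia (r and Dia r) is true, so Dia s or Dia (r and Dia r) is true.
    At 7: Dia s requires s at some successor in {0, 3, 7}.
      s holds at 0, so Dia s is true at 7.
    At 7: Dia (r and Dia r) requires r and Dia r at some successor in {0, 3, 7}.
      r and Dia r holds at 0, so Dia (r and Dia r) is true at 7.
Satisfying worlds: {0, 1, 2, 5, 6, 7}

0, 1, 2, 5, 6, 7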